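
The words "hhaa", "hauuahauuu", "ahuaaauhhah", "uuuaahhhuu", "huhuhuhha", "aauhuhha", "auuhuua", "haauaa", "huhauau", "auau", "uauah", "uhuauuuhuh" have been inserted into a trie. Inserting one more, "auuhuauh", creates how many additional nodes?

The longest prefix of "auuhuauh" already in the trie is "auuhu" (length 5).
New nodes needed: |"auuhuauh"| − 5 = 8 − 5 = 3.

3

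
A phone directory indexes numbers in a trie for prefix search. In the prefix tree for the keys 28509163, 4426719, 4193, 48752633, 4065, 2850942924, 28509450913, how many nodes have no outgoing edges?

7

A leaf is a node with no children — equivalently, the end of a word that is not a proper prefix of any other stored word.
Those words: "28509163", "2850942924", "28509450913", "4065", "4193", "4426719", "48752633"
Leaf count: 7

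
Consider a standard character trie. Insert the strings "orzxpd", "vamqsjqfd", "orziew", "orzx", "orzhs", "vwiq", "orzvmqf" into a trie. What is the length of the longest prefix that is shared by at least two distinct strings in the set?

4

The deepest shared node is where two words last agree before diverging.
e.g. "orzx" and "orzxpd" share the prefix "orzx" of length 4; no pair shares a longer one.
Longest shared-prefix length: 4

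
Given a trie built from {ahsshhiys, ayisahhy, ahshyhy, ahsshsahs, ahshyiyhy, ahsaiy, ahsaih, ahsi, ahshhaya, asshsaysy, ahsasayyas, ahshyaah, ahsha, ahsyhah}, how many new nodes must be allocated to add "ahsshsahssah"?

Walking "ahsshsahssah" from the root, the first 9 characters ("ahsshsahs") follow existing edges; "s" is the first miss.
New nodes needed: |"ahsshsahssah"| − 9 = 12 − 9 = 3.

3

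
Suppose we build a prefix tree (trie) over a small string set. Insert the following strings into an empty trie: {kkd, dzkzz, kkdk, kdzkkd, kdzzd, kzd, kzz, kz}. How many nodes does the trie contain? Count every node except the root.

For each word, the new-node count is its length minus the longest prefix already in the trie:
  "kkd" → 3 new (k, k, d)
  "dzkzz" → 5 new (d, z, k, z, z)
  "kkdk" → prefix "kkd" already present; 1 new (k)
  "kdzkkd" → prefix "k" already present; 5 new (d, z, k, k, d)
  "kdzzd" → prefix "kdz" already present; 2 new (z, d)
  "kzd" → prefix "k" already present; 2 new (z, d)
  "kzz" → prefix "kz" already present; 1 new (z)
  "kz" → prefix "kz" already present; 0 new (none)
Total nodes = 3 + 5 + 1 + 5 + 2 + 2 + 1 + 0 = 19

19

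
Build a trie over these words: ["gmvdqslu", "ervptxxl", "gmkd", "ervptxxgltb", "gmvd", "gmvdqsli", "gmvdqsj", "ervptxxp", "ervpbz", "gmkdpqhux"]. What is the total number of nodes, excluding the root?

32

Trace insertions, counting only characters that open a new branch:
  "gmvdqslu" → 8 new (g, m, v, d, q, s, l, u)
  "ervptxxl" → 8 new (e, r, v, p, t, x, x, l)
  "gmkd" → prefix "gm" already present; 2 new (k, d)
  "ervptxxgltb" → prefix "ervptxx" already present; 4 new (g, l, t, b)
  "gmvd" → prefix "gmvd" already present; 0 new (none)
  "gmvdqsli" → prefix "gmvdqsl" already present; 1 new (i)
  "gmvdqsj" → prefix "gmvdqs" already present; 1 new (j)
  "ervptxxp" → prefix "ervptxx" already present; 1 new (p)
  "ervpbz" → prefix "ervp" already present; 2 new (b, z)
  "gmkdpqhux" → prefix "gmkd" already present; 5 new (p, q, h, u, x)
Total nodes = 8 + 8 + 2 + 4 + 0 + 1 + 1 + 1 + 2 + 5 = 32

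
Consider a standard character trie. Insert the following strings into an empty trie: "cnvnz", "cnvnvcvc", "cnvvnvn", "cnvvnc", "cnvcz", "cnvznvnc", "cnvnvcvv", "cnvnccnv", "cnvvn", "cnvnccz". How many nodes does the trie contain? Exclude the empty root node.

Count nodes per top-level branch (shared prefixes stored once):
  'c'-branch (cnvcz, cnvnccnv, cnvnccz, cnvnvcvc, cnvnvcvv, cnvnz, cnvvn, cnvvnc, cnvvnvn, cnvznvnc): 27 nodes
Sum: 27

27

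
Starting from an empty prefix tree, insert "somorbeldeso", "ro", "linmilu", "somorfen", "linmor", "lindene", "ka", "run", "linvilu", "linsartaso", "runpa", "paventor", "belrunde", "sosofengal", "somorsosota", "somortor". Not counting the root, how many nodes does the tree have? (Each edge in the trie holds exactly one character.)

For each word, the new-node count is its length minus the longest prefix already in the trie:
  "somorbeldeso" → 12 new (s, o, m, o, r, b, e, l, d, e, s, o)
  "ro" → 2 new (r, o)
  "linmilu" → 7 new (l, i, n, m, i, l, u)
  "somorfen" → prefix "somor" already present; 3 new (f, e, n)
  "linmor" → prefix "linm" already present; 2 new (o, r)
  "lindene" → prefix "lin" already present; 4 new (d, e, n, e)
  "ka" → 2 new (k, a)
  "run" → prefix "r" already present; 2 new (u, n)
  "linvilu" → prefix "lin" already present; 4 new (v, i, l, u)
  "linsartaso" → prefix "lin" already present; 7 new (s, a, r, t, a, s, o)
  "runpa" → prefix "run" already present; 2 new (p, a)
  "paventor" → 8 new (p, a, v, e, n, t, o, r)
  "belrunde" → 8 new (b, e, l, r, u, n, d, e)
  "sosofengal" → prefix "so" already present; 8 new (s, o, f, e, n, g, a, l)
  "somorsosota" → prefix "somor" already present; 6 new (s, o, s, o, t, a)
  "somortor" → prefix "somor" already present; 3 new (t, o, r)
Total nodes = 12 + 2 + 7 + 3 + 2 + 4 + 2 + 2 + 4 + 7 + 2 + 8 + 8 + 8 + 6 + 3 = 80

80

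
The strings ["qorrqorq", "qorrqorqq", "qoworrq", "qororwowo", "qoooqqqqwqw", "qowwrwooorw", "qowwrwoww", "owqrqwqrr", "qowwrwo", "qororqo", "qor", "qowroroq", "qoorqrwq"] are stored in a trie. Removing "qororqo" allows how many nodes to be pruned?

A node on "qororqo"'s path can go only if nothing else ends at it or branches off below it.
The suffix "qo" (2 nodes) is used only by "qororqo"; the node for "qoror" still has the child "w", so pruning stops there.
Nodes removed: 2

2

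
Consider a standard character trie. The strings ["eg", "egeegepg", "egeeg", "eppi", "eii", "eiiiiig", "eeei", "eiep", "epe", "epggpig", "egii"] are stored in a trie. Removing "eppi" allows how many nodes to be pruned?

A node on "eppi"'s path can go only if nothing else ends at it or branches off below it.
The suffix "pi" (2 nodes) is used only by "eppi"; the node for "ep" still has the child "e", so pruning stops there.
Nodes removed: 2

2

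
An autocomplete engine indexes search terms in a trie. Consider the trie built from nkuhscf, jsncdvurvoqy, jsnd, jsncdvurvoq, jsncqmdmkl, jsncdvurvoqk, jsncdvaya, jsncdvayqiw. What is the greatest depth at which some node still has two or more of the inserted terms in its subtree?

Equivalently: take the maximum, over all pairs, of their longest common prefix length.
e.g. "jsncdvurvoq" and "jsncdvurvoqk" share the prefix "jsncdvurvoq" of length 11; no pair shares a longer one.
Longest shared-prefix length: 11

11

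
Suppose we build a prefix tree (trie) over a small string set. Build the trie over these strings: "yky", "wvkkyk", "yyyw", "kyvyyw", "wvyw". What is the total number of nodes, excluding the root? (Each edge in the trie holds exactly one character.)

20

Count nodes per top-level branch (shared prefixes stored once):
  'k'-branch (kyvyyw): 6 nodes
  'w'-branch (wvkkyk, wvyw): 8 nodes
  'y'-branch (yky, yyyw): 6 nodes
Sum: 20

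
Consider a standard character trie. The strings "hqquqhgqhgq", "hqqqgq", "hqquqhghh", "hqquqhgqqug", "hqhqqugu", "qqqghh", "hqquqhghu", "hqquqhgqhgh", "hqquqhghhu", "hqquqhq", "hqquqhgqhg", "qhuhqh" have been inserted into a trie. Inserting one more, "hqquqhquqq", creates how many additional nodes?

3

Walking "hqquqhquqq" from the root, the first 7 characters ("hqquqhq") follow existing edges; "u" is the first miss.
Each of the 3 remaining characters creates one node.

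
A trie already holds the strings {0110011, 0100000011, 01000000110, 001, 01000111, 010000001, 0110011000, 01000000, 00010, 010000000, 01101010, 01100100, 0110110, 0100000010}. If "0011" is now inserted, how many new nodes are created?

The longest prefix of "0011" already in the trie is "001" (length 3).
New nodes needed: |"0011"| − 3 = 4 − 3 = 1.

1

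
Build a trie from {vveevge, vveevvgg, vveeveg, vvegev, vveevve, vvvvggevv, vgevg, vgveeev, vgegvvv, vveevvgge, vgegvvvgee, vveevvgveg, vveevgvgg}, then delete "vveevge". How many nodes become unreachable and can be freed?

Walk "vveevge" from the leaf back toward the root, removing each node that no remaining word uses.
The suffix "e" (1 node) is used only by "vveevge"; the node for "vveevg" still has the child "v", so pruning stops there.
Nodes removed: 1

1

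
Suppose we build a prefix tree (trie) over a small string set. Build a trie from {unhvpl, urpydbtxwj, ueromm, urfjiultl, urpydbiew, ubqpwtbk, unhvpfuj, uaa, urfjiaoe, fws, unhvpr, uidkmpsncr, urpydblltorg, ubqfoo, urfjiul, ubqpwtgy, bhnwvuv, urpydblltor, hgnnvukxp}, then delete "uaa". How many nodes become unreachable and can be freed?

A node on "uaa"'s path can go only if nothing else ends at it or branches off below it.
The suffix "aa" (2 nodes) is used only by "uaa"; the node for "u" still has the child "n", so pruning stops there.
Nodes removed: 2

2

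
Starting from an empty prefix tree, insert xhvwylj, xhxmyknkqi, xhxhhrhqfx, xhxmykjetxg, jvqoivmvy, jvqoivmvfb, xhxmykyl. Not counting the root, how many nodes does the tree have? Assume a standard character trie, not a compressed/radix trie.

40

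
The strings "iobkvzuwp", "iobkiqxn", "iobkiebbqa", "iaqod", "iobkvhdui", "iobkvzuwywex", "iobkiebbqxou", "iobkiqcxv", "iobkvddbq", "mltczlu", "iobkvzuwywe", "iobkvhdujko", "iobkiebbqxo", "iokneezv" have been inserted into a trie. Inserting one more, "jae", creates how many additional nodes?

3

No existing word starts with "j", so every character of "jae" needs a new node.
3 − 0 = 3 new nodes.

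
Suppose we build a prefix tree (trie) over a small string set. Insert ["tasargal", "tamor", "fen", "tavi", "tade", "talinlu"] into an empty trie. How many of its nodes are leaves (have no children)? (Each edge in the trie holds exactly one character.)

Leaves are exactly the stored words that no other stored word extends.
Those words: "fen", "tade", "talinlu", "tamor", "tasargal", "tavi"
Leaf count: 6

6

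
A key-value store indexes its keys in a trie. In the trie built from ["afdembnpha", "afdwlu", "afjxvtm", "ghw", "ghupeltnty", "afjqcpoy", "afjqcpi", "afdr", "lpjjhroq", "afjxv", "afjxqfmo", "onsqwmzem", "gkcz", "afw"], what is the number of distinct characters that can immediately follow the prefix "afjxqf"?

Walk "afjxqf" from the root, arriving at one node.
Distinct next characters after "afjxqf": m.
That node has 1 child edge.

1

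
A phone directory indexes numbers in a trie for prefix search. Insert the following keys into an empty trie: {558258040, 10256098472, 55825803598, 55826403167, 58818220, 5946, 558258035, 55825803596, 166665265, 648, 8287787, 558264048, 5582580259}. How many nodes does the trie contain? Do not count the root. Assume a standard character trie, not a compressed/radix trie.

65

Insert word by word; a character creates a node only if that edge doesn't already exist:
  "558258040" → 9 new (5, 5, 8, 2, 5, 8, 0, 4, 0)
  "10256098472" → 11 new (1, 0, 2, 5, 6, 0, 9, 8, 4, 7, 2)
  "55825803598" → prefix "5582580" already present; 4 new (3, 5, 9, 8)
  "55826403167" → prefix "5582" already present; 7 new (6, 4, 0, 3, 1, 6, 7)
  "58818220" → prefix "5" already present; 7 new (8, 8, 1, 8, 2, 2, 0)
  "5946" → prefix "5" already present; 3 new (9, 4, 6)
  "558258035" → prefix "558258035" already present; 0 new (none)
  "55825803596" → prefix "5582580359" already present; 1 new (6)
  "166665265" → prefix "1" already present; 8 new (6, 6, 6, 6, 5, 2, 6, 5)
  "648" → 3 new (6, 4, 8)
  "8287787" → 7 new (8, 2, 8, 7, 7, 8, 7)
  "558264048" → prefix "5582640" already present; 2 new (4, 8)
  "5582580259" → prefix "5582580" already present; 3 new (2, 5, 9)
Total nodes = 9 + 11 + 4 + 7 + 7 + 3 + 0 + 1 + 8 + 3 + 7 + 2 + 3 = 65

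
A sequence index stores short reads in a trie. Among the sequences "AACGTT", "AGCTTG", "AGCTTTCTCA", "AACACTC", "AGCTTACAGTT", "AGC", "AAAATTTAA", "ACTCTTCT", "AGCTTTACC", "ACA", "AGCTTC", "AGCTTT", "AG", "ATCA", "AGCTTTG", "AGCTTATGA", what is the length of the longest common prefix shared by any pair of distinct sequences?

The deepest shared node is where two words last agree before diverging.
"AGCTTACAGTT" and "AGCTTATGA" agree on "AGCTTA" (6 characters) before diverging; nothing deeper is shared.
Longest shared-prefix length: 6

6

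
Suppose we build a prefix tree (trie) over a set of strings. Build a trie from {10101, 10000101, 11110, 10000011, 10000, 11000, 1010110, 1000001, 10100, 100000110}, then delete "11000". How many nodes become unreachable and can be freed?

Walk "11000" from the leaf back toward the root, removing each node that no remaining word uses.
The suffix "000" (3 nodes) is used only by "11000"; the node for "11" still has the child "1", so pruning stops there.
Nodes removed: 3

3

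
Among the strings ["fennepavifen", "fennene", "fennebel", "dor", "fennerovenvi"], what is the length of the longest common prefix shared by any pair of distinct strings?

5

Equivalently: take the maximum, over all pairs, of their longest common prefix length.
"fennebel" and "fennene" agree on "fenne" (5 characters) before diverging; nothing deeper is shared.
Longest shared-prefix length: 5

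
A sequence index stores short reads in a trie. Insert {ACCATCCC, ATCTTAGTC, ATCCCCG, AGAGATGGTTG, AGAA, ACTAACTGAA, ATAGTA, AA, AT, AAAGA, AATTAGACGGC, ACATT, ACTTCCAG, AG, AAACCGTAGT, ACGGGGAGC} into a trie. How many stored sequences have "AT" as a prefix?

Walk to "AT"; the words in its subtree are exactly those with that prefix.
Words under "AT": AT, ATAGTA, ATCCCCG, ATCTTAGTC
Count: 4

4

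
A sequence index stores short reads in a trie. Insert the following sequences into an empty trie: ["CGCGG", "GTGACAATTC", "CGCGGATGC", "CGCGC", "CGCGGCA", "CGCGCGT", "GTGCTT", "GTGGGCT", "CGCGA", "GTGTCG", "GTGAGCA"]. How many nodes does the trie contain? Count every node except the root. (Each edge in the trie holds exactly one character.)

Insert word by word; a character creates a node only if that edge doesn't already exist:
  "CGCGG" → 5 new (C, G, C, G, G)
  "GTGACAATTC" → 10 new (G, T, G, A, C, A, A, T, T, C)
  "CGCGGATGC" → prefix "CGCGG" already present; 4 new (A, T, G, C)
  "CGCGC" → prefix "CGCG" already present; 1 new (C)
  "CGCGGCA" → prefix "CGCGG" already present; 2 new (C, A)
  "CGCGCGT" → prefix "CGCGC" already present; 2 new (G, T)
  "GTGCTT" → prefix "GTG" already present; 3 new (C, T, T)
  "GTGGGCT" → prefix "GTG" already present; 4 new (G, G, C, T)
  "CGCGA" → prefix "CGCG" already present; 1 new (A)
  "GTGTCG" → prefix "GTG" already present; 3 new (T, C, G)
  "GTGAGCA" → prefix "GTGA" already present; 3 new (G, C, A)
Total nodes = 5 + 10 + 4 + 1 + 2 + 2 + 3 + 4 + 1 + 3 + 3 = 38

38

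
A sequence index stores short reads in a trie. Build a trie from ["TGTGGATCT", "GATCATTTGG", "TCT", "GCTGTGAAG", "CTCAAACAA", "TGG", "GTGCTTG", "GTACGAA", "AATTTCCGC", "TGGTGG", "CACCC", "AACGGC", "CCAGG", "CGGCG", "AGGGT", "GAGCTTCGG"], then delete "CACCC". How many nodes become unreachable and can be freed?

4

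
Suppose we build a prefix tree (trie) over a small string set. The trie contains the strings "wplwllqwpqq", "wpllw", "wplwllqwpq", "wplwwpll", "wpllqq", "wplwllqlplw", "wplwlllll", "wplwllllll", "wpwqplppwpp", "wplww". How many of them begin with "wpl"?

Filter for entries beginning with "wpl":
Words under "wpl": wpllqq, wpllw, wplwlllll, wplwllllll, wplwllqlplw, wplwllqwpq, wplwllqwpqq, wplww, wplwwpll
Count: 9

9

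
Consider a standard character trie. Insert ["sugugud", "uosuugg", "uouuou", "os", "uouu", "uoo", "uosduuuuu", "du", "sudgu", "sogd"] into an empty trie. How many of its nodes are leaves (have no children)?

Leaves are exactly the stored words that no other stored word extends.
Those words: "du", "os", "sogd", "sudgu", "sugugud", "uoo", "uosduuuuu", "uosuugg", "uouuou"
Leaf count: 9

9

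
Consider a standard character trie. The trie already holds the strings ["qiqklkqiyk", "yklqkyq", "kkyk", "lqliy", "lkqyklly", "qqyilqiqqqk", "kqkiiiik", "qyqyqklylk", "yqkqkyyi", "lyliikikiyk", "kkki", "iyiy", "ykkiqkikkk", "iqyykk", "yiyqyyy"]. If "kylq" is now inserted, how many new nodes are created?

3

The longest prefix of "kylq" already in the trie is "k" (length 1).
So 4 − 1 = 3 new nodes.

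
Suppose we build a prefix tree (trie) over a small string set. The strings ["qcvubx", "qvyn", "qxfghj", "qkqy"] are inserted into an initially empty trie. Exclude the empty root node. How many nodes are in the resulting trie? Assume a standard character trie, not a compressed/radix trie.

17

For each word, the new-node count is its length minus the longest prefix already in the trie:
  "qcvubx" → 6 new (q, c, v, u, b, x)
  "qvyn" → prefix "q" already present; 3 new (v, y, n)
  "qxfghj" → prefix "q" already present; 5 new (x, f, g, h, j)
  "qkqy" → prefix "q" already present; 3 new (k, q, y)
Total nodes = 6 + 3 + 5 + 3 = 17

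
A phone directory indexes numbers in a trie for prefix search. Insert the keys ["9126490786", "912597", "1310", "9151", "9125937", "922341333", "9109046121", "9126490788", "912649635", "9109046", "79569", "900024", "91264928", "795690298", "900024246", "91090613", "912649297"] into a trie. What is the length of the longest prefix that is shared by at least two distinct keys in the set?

The deepest shared node is where two words last agree before diverging.
"9126490786" and "9126490788" agree on "912649078" (9 characters) before diverging; nothing deeper is shared.
Longest shared-prefix length: 9

9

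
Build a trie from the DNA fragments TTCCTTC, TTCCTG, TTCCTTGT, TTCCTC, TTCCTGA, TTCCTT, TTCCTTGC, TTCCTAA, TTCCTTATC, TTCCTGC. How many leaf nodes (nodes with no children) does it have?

Leaves are exactly the stored words that no other stored word extends.
Those words: "TTCCTAA", "TTCCTC", "TTCCTGA", "TTCCTGC", "TTCCTTATC", "TTCCTTC", "TTCCTTGC", "TTCCTTGT"
Leaf count: 8

8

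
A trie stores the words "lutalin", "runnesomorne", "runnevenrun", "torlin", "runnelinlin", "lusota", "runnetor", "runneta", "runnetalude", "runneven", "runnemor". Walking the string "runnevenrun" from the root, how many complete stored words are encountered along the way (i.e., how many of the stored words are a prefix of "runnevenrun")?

Check each prefix of "runnevenrun" against the stored set — each match is an end-marker on the path.
Prefixes of the query that are stored words: "runneven", "runnevenrun"
Count: 2

2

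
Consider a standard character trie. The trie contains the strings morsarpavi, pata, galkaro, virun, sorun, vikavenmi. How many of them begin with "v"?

2

Walk to "v"; the words in its subtree are exactly those with that prefix.
Matches: "vikavenmi", "virun"
Count: 2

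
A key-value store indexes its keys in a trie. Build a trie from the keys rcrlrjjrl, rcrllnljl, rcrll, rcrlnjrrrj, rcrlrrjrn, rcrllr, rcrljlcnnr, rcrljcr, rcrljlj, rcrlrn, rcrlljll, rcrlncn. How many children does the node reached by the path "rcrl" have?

4

Walk "rcrl" from the root, arriving at one node.
Characters that immediately follow "rcrl" among the stored strings: {j, l, n, r}.
That node has 4 child edges.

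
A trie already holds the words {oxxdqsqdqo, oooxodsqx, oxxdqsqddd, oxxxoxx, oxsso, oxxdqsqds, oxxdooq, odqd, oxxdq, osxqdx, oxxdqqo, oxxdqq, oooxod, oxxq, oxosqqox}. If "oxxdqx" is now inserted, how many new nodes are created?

Walking "oxxdqx" from the root, the first 5 characters ("oxxdq") follow existing edges; "x" is the first miss.
So 6 − 5 = 1 new nodes.

1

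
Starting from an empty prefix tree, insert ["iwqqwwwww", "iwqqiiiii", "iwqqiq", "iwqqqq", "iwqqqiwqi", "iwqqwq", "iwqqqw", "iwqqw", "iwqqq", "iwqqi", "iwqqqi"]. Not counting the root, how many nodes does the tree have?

For each word, the new-node count is its length minus the longest prefix already in the trie:
  "iwqqwwwww" → 9 new (i, w, q, q, w, w, w, w, w)
  "iwqqiiiii" → prefix "iwqq" already present; 5 new (i, i, i, i, i)
  "iwqqiq" → prefix "iwqqi" already present; 1 new (q)
  "iwqqqq" → prefix "iwqq" already present; 2 new (q, q)
  "iwqqqiwqi" → prefix "iwqqq" already present; 4 new (i, w, q, i)
  "iwqqwq" → prefix "iwqqw" already present; 1 new (q)
  "iwqqqw" → prefix "iwqqq" already present; 1 new (w)
  "iwqqw" → prefix "iwqqw" already present; 0 new (none)
  "iwqqq" → prefix "iwqqq" already present; 0 new (none)
  "iwqqi" → prefix "iwqqi" already present; 0 new (none)
  "iwqqqi" → prefix "iwqqqi" already present; 0 new (none)
Total nodes = 9 + 5 + 1 + 2 + 4 + 1 + 1 + 0 + 0 + 0 + 0 = 23

23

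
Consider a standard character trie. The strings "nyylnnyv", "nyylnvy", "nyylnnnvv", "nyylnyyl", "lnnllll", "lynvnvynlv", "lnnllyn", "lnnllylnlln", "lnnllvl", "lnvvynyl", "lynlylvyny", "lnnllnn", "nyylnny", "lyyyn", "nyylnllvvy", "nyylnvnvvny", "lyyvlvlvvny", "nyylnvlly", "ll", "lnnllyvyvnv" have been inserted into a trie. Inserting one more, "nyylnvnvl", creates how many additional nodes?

1

The longest prefix of "nyylnvnvl" already in the trie is "nyylnvnv" (length 8).
New nodes needed: |"nyylnvnvl"| − 8 = 9 − 8 = 1.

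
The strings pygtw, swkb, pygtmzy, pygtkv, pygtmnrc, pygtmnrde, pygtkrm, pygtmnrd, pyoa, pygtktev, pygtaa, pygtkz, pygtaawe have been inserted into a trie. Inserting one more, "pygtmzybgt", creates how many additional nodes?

3

The longest prefix of "pygtmzybgt" already in the trie is "pygtmzy" (length 7).
Each of the 3 remaining characters creates one node.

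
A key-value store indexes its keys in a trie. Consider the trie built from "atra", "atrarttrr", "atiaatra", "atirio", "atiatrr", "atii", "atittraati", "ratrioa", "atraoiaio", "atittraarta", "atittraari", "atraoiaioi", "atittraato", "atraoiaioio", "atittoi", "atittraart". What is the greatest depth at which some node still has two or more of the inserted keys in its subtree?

10

Equivalently: take the maximum, over all pairs, of their longest common prefix length.
"atittraart" and "atittraarta" agree on "atittraart" (10 characters) before diverging; nothing deeper is shared.
Longest shared-prefix length: 10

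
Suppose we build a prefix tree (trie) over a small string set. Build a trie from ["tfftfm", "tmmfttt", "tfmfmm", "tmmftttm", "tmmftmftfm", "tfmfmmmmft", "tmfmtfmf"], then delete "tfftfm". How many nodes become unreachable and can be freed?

4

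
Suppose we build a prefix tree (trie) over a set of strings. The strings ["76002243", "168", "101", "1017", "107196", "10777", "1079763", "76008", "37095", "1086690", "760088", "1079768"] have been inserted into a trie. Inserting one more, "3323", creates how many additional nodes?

Walking "3323" from the root, the first 1 characters ("3") follow existing edges; "3" is the first miss.
So 4 − 1 = 3 new nodes.

3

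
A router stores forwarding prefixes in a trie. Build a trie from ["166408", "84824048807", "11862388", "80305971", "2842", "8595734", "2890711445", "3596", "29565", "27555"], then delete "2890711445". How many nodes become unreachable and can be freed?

8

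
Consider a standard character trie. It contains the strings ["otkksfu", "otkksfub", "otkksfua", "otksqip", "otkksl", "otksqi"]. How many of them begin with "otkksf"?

3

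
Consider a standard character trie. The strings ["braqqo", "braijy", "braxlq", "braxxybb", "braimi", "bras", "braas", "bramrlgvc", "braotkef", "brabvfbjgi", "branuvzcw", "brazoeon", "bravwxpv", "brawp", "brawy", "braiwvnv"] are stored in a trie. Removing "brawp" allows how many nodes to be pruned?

A node on "brawp"'s path can go only if nothing else ends at it or branches off below it.
The suffix "p" (1 node) is used only by "brawp"; the node for "braw" still has the child "y", so pruning stops there.
Nodes removed: 1

1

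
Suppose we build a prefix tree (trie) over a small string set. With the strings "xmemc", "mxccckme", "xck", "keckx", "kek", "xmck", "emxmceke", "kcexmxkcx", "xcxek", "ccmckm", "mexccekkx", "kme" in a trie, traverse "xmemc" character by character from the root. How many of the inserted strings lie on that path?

Check each prefix of "xmemc" against the stored set — each match is an end-marker on the path.
Prefixes of the query that are stored words: "xmemc"
Count: 1

1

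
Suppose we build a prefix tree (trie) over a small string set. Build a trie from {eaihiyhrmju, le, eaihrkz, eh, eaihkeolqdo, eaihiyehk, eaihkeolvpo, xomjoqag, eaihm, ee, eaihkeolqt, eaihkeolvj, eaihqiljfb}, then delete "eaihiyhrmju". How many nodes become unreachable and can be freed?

Walk "eaihiyhrmju" from the leaf back toward the root, removing each node that no remaining word uses.
The suffix "hrmju" (5 nodes) is used only by "eaihiyhrmju"; the node for "eaihiy" still has the child "e", so pruning stops there.
Nodes removed: 5

5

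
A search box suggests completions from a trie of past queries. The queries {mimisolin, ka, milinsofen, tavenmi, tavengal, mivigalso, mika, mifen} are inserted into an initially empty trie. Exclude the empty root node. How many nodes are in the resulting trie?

Trace insertions, counting only characters that open a new branch:
  "mimisolin" → 9 new (m, i, m, i, s, o, l, i, n)
  "ka" → 2 new (k, a)
  "milinsofen" → prefix "mi" already present; 8 new (l, i, n, s, o, f, e, n)
  "tavenmi" → 7 new (t, a, v, e, n, m, i)
  "tavengal" → prefix "taven" already present; 3 new (g, a, l)
  "mivigalso" → prefix "mi" already present; 7 new (v, i, g, a, l, s, o)
  "mika" → prefix "mi" already present; 2 new (k, a)
  "mifen" → prefix "mi" already present; 3 new (f, e, n)
Total nodes = 9 + 2 + 8 + 7 + 3 + 7 + 2 + 3 = 41

41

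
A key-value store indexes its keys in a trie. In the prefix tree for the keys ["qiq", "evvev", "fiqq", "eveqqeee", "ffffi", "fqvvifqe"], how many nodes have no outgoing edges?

6

Leaves are exactly the stored words that no other stored word extends.
Those words: "eveqqeee", "evvev", "ffffi", "fiqq", "fqvvifqe", "qiq"
Leaf count: 6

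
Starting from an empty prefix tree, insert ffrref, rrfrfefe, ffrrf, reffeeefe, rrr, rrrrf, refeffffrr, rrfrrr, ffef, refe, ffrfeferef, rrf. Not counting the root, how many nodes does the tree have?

Trace insertions, counting only characters that open a new branch:
  "ffrref" → 6 new (f, f, r, r, e, f)
  "rrfrfefe" → 8 new (r, r, f, r, f, e, f, e)
  "ffrrf" → prefix "ffrr" already present; 1 new (f)
  "reffeeefe" → prefix "r" already present; 8 new (e, f, f, e, e, e, f, e)
  "rrr" → prefix "rr" already present; 1 new (r)
  "rrrrf" → prefix "rrr" already present; 2 new (r, f)
  "refeffffrr" → prefix "ref" already present; 7 new (e, f, f, f, f, r, r)
  "rrfrrr" → prefix "rrfr" already present; 2 new (r, r)
  "ffef" → prefix "ff" already present; 2 new (e, f)
  "refe" → prefix "refe" already present; 0 new (none)
  "ffrfeferef" → prefix "ffr" already present; 7 new (f, e, f, e, r, e, f)
  "rrf" → prefix "rrf" already present; 0 new (none)
Total nodes = 6 + 8 + 1 + 8 + 1 + 2 + 7 + 2 + 2 + 0 + 7 + 0 = 44

44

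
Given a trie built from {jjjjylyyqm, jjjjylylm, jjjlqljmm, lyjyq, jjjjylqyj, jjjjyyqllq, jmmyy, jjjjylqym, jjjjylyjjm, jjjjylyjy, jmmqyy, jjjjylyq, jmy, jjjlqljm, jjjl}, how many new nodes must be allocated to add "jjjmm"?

2

"jjj" is already a path in the trie; the remaining "mm" must be added.
So 5 − 3 = 2 new nodes.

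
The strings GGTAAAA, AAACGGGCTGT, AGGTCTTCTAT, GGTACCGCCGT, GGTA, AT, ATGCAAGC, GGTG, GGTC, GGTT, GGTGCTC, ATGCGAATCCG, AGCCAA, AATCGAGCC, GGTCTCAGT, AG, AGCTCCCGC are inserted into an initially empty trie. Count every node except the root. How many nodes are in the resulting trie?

For each word, the new-node count is its length minus the longest prefix already in the trie:
  "GGTAAAA" → 7 new (G, G, T, A, A, A, A)
  "AAACGGGCTGT" → 11 new (A, A, A, C, G, G, G, C, T, G, T)
  "AGGTCTTCTAT" → prefix "A" already present; 10 new (G, G, T, C, T, T, C, T, A, T)
  "GGTACCGCCGT" → prefix "GGTA" already present; 7 new (C, C, G, C, C, G, T)
  "GGTA" → prefix "GGTA" already present; 0 new (none)
  "AT" → prefix "A" already present; 1 new (T)
  "ATGCAAGC" → prefix "AT" already present; 6 new (G, C, A, A, G, C)
  "GGTG" → prefix "GGT" already present; 1 new (G)
  "GGTC" → prefix "GGT" already present; 1 new (C)
  "GGTT" → prefix "GGT" already present; 1 new (T)
  "GGTGCTC" → prefix "GGTG" already present; 3 new (C, T, C)
  "ATGCGAATCCG" → prefix "ATGC" already present; 7 new (G, A, A, T, C, C, G)
  "AGCCAA" → prefix "AG" already present; 4 new (C, C, A, A)
  "AATCGAGCC" → prefix "AA" already present; 7 new (T, C, G, A, G, C, C)
  "GGTCTCAGT" → prefix "GGTC" already present; 5 new (T, C, A, G, T)
  "AG" → prefix "AG" already present; 0 new (none)
  "AGCTCCCGC" → prefix "AGC" already present; 6 new (T, C, C, C, G, C)
Total nodes = 7 + 11 + 10 + 7 + 0 + 1 + 6 + 1 + 1 + 1 + 3 + 7 + 4 + 7 + 5 + 0 + 6 = 77

77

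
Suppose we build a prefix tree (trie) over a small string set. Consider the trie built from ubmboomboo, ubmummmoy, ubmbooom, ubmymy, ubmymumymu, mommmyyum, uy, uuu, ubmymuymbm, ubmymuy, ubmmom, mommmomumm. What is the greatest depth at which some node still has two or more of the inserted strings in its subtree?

7

Look for the deepest trie node that still has at least two words in its subtree.
e.g. "ubmymuy" and "ubmymuymbm" share the prefix "ubmymuy" of length 7; no pair shares a longer one.
Longest shared-prefix length: 7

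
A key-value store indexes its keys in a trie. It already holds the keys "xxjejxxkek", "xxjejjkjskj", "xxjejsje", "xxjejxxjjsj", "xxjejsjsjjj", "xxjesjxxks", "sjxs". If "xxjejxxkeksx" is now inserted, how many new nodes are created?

2

Walking "xxjejxxkeksx" from the root, the first 10 characters ("xxjejxxkek") follow existing edges; "s" is the first miss.
So 12 − 10 = 2 new nodes.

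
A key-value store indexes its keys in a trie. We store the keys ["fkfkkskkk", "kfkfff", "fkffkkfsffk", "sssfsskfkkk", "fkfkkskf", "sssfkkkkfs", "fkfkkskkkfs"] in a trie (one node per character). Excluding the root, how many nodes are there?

43

Trace insertions, counting only characters that open a new branch:
  "fkfkkskkk" → 9 new (f, k, f, k, k, s, k, k, k)
  "kfkfff" → 6 new (k, f, k, f, f, f)
  "fkffkkfsffk" → prefix "fkf" already present; 8 new (f, k, k, f, s, f, f, k)
  "sssfsskfkkk" → 11 new (s, s, s, f, s, s, k, f, k, k, k)
  "fkfkkskf" → prefix "fkfkksk" already present; 1 new (f)
  "sssfkkkkfs" → prefix "sssf" already present; 6 new (k, k, k, k, f, s)
  "fkfkkskkkfs" → prefix "fkfkkskkk" already present; 2 new (f, s)
Total nodes = 9 + 6 + 8 + 11 + 1 + 6 + 2 = 43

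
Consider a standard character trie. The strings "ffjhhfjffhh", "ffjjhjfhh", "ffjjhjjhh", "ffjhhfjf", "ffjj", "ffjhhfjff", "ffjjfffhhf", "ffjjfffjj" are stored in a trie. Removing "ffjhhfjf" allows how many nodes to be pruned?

0

After clearing the end-marker at "ffjhhfjf", prune upward until reaching a node still needed by another word.
Every node on "ffjhhfjf" is still needed (e.g. by "ffjhhfjffhh"), so nothing is freed.
Nodes removed: 0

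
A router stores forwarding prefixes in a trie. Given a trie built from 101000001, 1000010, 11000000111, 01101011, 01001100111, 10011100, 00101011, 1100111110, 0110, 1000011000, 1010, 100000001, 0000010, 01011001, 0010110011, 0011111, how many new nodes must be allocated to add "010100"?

"0101" is already a path in the trie; the remaining "00" must be added.
New nodes needed: |"010100"| − 4 = 6 − 4 = 2.

2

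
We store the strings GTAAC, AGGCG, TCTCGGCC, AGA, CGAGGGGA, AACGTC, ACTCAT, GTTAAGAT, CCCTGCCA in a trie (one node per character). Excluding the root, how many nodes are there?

50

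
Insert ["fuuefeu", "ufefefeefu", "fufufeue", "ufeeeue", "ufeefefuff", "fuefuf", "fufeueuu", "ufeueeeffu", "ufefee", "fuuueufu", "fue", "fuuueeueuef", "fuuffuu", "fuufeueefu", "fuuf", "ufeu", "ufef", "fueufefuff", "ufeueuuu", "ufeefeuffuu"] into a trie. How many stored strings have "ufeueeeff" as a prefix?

Traverse to the node for "ufeueeeff", then collect every word in that subtree.
Matches: "ufeueeeffu"
Count: 1

1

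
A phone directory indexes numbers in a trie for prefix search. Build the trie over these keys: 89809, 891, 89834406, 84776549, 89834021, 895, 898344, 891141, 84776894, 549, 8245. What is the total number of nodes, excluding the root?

Count nodes per top-level branch (shared prefixes stored once):
  '5'-branch (549): 3 nodes
  '8'-branch (8245, 84776549, 84776894, 891, 891141, 895, 89809, 89834021, 898344, 89834406): 31 nodes
Sum: 34

34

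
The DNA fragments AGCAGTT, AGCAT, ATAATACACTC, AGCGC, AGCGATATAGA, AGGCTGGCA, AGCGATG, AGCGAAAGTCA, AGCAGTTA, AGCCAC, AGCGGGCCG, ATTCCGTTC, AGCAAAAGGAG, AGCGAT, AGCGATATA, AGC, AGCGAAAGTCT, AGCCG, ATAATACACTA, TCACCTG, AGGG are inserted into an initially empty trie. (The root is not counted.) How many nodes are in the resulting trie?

75

Insert word by word; a character creates a node only if that edge doesn't already exist:
  "AGCAGTT" → 7 new (A, G, C, A, G, T, T)
  "AGCAT" → prefix "AGCA" already present; 1 new (T)
  "ATAATACACTC" → prefix "A" already present; 10 new (T, A, A, T, A, C, A, C, T, C)
  "AGCGC" → prefix "AGC" already present; 2 new (G, C)
  "AGCGATATAGA" → prefix "AGCG" already present; 7 new (A, T, A, T, A, G, A)
  "AGGCTGGCA" → prefix "AG" already present; 7 new (G, C, T, G, G, C, A)
  "AGCGATG" → prefix "AGCGAT" already present; 1 new (G)
  "AGCGAAAGTCA" → prefix "AGCGA" already present; 6 new (A, A, G, T, C, A)
  "AGCAGTTA" → prefix "AGCAGTT" already present; 1 new (A)
  "AGCCAC" → prefix "AGC" already present; 3 new (C, A, C)
  "AGCGGGCCG" → prefix "AGCG" already present; 5 new (G, G, C, C, G)
  "ATTCCGTTC" → prefix "AT" already present; 7 new (T, C, C, G, T, T, C)
  "AGCAAAAGGAG" → prefix "AGCA" already present; 7 new (A, A, A, G, G, A, G)
  "AGCGAT" → prefix "AGCGAT" already present; 0 new (none)
  "AGCGATATA" → prefix "AGCGATATA" already present; 0 new (none)
  "AGC" → prefix "AGC" already present; 0 new (none)
  "AGCGAAAGTCT" → prefix "AGCGAAAGTC" already present; 1 new (T)
  "AGCCG" → prefix "AGCC" already present; 1 new (G)
  "ATAATACACTA" → prefix "ATAATACACT" already present; 1 new (A)
  "TCACCTG" → 7 new (T, C, A, C, C, T, G)
  "AGGG" → prefix "AGG" already present; 1 new (G)
Total nodes = 7 + 1 + 10 + 2 + 7 + 7 + 1 + 6 + 1 + 3 + 5 + 7 + 7 + 0 + 0 + 0 + 1 + 1 + 1 + 7 + 1 = 75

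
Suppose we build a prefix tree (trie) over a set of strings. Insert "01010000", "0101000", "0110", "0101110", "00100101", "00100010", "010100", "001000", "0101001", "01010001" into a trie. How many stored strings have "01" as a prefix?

Filter for entries beginning with "01":
Words under "01": 010100, 0101000, 01010000, 01010001, 0101001, 0101110, 0110
Count: 7

7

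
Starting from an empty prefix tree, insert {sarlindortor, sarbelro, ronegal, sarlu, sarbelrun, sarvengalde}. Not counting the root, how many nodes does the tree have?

Trie structure (* marks end of a word):
(root)
├─ r
│  └─ o
│     └─ n
│        └─ e
│           └─ g
│              └─ a
│                 └─ l *
└─ s
   └─ a
      └─ r
         ├─ b
         │  └─ e
         │     └─ l
         │        └─ r
         │           ├─ o *
         │           └─ u
         │              └─ n *
         ├─ l
         │  ├─ i
         │  │  └─ n
         │  │     └─ d
         │  │        └─ o
         │  │           └─ r
         │  │              └─ t
         │  │                 └─ o
         │  │                    └─ r *
         │  └─ u *
         └─ v
            └─ e
               └─ n
                  └─ g
                     └─ a
                        └─ l
                           └─ d
                              └─ e *
Counting every labelled node above: 35.

35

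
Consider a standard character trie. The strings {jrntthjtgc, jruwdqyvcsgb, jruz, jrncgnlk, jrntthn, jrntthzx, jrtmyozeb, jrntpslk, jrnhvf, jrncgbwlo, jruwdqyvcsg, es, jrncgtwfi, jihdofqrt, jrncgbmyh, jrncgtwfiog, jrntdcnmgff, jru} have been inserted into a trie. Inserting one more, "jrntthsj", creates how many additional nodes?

"jrntth" is already a path in the trie; the remaining "sj" must be added.
Each of the 2 remaining characters creates one node.

2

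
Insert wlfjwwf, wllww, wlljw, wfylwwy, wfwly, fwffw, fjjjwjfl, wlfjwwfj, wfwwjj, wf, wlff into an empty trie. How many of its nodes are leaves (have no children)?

A leaf is a node with no children — equivalently, the end of a word that is not a proper prefix of any other stored word.
Those words: "fjjjwjfl", "fwffw", "wfwly", "wfwwjj", "wfylwwy", "wlff", "wlfjwwfj", "wlljw", "wllww"
Leaf count: 9

9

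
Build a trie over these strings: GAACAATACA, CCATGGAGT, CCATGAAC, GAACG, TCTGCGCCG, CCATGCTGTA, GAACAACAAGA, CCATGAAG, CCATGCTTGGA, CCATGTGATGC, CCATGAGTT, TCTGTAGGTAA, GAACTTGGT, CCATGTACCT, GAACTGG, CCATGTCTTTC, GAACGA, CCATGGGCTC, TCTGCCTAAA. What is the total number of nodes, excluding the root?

89

Trace insertions, counting only characters that open a new branch:
  "GAACAATACA" → 10 new (G, A, A, C, A, A, T, A, C, A)
  "CCATGGAGT" → 9 new (C, C, A, T, G, G, A, G, T)
  "CCATGAAC" → prefix "CCATG" already present; 3 new (A, A, C)
  "GAACG" → prefix "GAAC" already present; 1 new (G)
  "TCTGCGCCG" → 9 new (T, C, T, G, C, G, C, C, G)
  "CCATGCTGTA" → prefix "CCATG" already present; 5 new (C, T, G, T, A)
  "GAACAACAAGA" → prefix "GAACAA" already present; 5 new (C, A, A, G, A)
  "CCATGAAG" → prefix "CCATGAA" already present; 1 new (G)
  "CCATGCTTGGA" → prefix "CCATGCT" already present; 4 new (T, G, G, A)
  "CCATGTGATGC" → prefix "CCATG" already present; 6 new (T, G, A, T, G, C)
  "CCATGAGTT" → prefix "CCATGA" already present; 3 new (G, T, T)
  "TCTGTAGGTAA" → prefix "TCTG" already present; 7 new (T, A, G, G, T, A, A)
  "GAACTTGGT" → prefix "GAAC" already present; 5 new (T, T, G, G, T)
  "CCATGTACCT" → prefix "CCATGT" already present; 4 new (A, C, C, T)
  "GAACTGG" → prefix "GAACT" already present; 2 new (G, G)
  "CCATGTCTTTC" → prefix "CCATGT" already present; 5 new (C, T, T, T, C)
  "GAACGA" → prefix "GAACG" already present; 1 new (A)
  "CCATGGGCTC" → prefix "CCATGG" already present; 4 new (G, C, T, C)
  "TCTGCCTAAA" → prefix "TCTGC" already present; 5 new (C, T, A, A, A)
Total nodes = 10 + 9 + 3 + 1 + 9 + 5 + 5 + 1 + 4 + 6 + 3 + 7 + 5 + 4 + 2 + 5 + 1 + 4 + 5 = 89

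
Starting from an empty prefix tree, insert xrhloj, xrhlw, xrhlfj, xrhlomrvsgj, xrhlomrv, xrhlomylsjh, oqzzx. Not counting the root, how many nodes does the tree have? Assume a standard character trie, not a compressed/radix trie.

25

Insert word by word; a character creates a node only if that edge doesn't already exist:
  "xrhloj" → 6 new (x, r, h, l, o, j)
  "xrhlw" → prefix "xrhl" already present; 1 new (w)
  "xrhlfj" → prefix "xrhl" already present; 2 new (f, j)
  "xrhlomrvsgj" → prefix "xrhlo" already present; 6 new (m, r, v, s, g, j)
  "xrhlomrv" → prefix "xrhlomrv" already present; 0 new (none)
  "xrhlomylsjh" → prefix "xrhlom" already present; 5 new (y, l, s, j, h)
  "oqzzx" → 5 new (o, q, z, z, x)
Total nodes = 6 + 1 + 2 + 6 + 0 + 5 + 5 = 25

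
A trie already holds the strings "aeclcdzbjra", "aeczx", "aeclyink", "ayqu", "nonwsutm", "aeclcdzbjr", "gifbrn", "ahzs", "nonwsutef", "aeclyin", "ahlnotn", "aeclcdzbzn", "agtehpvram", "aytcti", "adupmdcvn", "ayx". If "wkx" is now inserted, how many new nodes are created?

3

Nothing in the trie begins with "w"; the whole of "wkx" is new.
3 − 0 = 3 new nodes.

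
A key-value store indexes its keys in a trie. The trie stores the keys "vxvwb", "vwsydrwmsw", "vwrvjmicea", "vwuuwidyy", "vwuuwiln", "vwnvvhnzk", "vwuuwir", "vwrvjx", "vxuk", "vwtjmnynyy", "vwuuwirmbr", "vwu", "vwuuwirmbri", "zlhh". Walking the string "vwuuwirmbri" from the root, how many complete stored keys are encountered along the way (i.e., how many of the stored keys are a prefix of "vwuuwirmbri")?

Traverse "vwuuwirmbri" character by character; count nodes along the way that are marked as word ends.
Prefixes of the query that are stored words: "vwu", "vwuuwir", "vwuuwirmbr", "vwuuwirmbri"
Count: 4

4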